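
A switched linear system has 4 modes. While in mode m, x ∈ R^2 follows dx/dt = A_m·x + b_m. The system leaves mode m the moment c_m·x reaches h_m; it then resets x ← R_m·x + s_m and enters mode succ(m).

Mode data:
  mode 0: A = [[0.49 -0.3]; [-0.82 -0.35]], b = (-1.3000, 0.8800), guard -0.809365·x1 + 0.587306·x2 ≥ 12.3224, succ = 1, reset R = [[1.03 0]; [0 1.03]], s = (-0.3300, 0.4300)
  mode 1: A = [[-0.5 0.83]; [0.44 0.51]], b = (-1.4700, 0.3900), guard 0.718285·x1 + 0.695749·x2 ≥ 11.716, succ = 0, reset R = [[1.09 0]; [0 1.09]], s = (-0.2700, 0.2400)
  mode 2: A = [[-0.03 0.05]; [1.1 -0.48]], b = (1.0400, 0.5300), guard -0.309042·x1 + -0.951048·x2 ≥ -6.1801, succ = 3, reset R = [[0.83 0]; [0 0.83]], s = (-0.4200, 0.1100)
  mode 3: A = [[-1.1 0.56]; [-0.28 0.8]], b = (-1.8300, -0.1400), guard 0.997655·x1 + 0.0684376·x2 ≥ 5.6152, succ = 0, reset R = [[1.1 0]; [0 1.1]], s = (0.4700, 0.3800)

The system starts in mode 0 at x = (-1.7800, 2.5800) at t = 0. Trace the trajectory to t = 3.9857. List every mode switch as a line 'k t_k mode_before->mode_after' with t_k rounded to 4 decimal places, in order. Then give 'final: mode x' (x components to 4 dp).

Mode 0: guard c·x = 12.3224 hit at Δt = 1.5229 (t = 1.5229), x⁻ = (-9.6042, 7.7458) → reset → x⁺ = (-10.2223, 8.4081), jump to mode 1
Mode 1: guard c·x = 11.7160 hit at Δt = 1.4349 (t = 2.9578), x⁻ = (2.5543, 14.2023) → reset → x⁺ = (2.5142, 15.7205), jump to mode 0
Mode 0: flow for 1.0279 to horizon, guard not reached → x = (-2.9820, 11.9183)

1 1.5229 0->1
2 2.9578 1->0
final: 0 -2.9820 11.9183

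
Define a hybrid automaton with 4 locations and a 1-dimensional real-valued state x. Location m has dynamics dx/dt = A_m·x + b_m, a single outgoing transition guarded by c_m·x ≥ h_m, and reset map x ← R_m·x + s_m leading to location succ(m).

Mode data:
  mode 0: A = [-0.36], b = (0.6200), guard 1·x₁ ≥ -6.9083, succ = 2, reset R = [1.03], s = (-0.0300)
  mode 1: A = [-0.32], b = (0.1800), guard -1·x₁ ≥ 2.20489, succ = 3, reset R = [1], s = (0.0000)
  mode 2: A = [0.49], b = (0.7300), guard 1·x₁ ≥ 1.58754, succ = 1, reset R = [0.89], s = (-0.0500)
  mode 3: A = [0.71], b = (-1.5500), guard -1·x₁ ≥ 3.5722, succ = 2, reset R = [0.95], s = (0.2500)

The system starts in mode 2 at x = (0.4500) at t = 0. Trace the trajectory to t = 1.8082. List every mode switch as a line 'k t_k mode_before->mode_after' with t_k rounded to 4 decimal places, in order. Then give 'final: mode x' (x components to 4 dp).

1 0.9418 2->1
final: 1 1.1691

Mode 2: guard c·x = 1.5875 hit at Δt = 0.9418 (t = 0.9418), x⁻ = (1.5875) → reset → x⁺ = (1.3629), jump to mode 1
Mode 1: flow for 0.8664 to horizon, guard not reached → x = (1.1691)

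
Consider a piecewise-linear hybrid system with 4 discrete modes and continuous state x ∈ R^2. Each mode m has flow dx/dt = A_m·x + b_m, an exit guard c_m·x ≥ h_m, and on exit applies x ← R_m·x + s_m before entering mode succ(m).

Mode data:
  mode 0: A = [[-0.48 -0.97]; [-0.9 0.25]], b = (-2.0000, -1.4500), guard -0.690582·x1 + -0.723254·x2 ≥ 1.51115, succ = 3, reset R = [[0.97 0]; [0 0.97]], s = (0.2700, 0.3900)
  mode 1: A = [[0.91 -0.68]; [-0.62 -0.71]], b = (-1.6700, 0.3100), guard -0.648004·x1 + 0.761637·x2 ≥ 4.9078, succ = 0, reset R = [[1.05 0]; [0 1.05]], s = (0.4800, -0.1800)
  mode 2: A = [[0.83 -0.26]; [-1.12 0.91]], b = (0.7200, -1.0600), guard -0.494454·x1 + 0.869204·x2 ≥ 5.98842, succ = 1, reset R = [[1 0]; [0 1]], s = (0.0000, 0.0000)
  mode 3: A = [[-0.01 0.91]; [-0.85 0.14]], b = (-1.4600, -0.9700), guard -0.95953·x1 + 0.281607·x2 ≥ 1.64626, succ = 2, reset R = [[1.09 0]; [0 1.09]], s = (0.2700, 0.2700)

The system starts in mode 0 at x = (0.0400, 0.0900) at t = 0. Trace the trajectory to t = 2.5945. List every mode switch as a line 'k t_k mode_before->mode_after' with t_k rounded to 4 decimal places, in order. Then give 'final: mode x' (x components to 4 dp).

Mode 0: guard c·x = 1.5111 hit at Δt = 1.0973 (t = 1.0973), x⁻ = (-1.2455, -0.9001) → reset → x⁺ = (-0.9382, -0.4831), jump to mode 3
Mode 3: guard c·x = 1.6463 hit at Δt = 0.4776 (t = 1.5749), x⁻ = (-1.8372, -0.4139) → reset → x⁺ = (-1.7325, -0.1812), jump to mode 2
Mode 2: flow for 1.0196 to horizon, guard not reached → x = (-3.0603, 1.8367)

1 1.0973 0->3
2 1.5749 3->2
final: 2 -3.0603 1.8367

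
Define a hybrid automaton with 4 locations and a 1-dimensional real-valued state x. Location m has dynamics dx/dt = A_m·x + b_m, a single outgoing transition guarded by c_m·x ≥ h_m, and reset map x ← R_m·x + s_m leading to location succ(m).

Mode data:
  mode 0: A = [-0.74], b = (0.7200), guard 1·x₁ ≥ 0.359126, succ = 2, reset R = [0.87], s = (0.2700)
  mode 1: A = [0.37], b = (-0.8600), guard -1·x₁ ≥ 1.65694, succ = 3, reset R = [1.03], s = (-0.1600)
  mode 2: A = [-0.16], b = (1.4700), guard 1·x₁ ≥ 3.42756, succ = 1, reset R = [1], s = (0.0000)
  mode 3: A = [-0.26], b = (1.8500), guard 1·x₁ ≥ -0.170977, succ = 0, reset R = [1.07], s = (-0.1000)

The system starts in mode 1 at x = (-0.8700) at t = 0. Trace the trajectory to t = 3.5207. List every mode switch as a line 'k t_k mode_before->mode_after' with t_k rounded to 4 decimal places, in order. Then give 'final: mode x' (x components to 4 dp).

Mode 1: guard c·x = 1.6569 hit at Δt = 0.5952 (t = 0.5952), x⁻ = (-1.6569) → reset → x⁺ = (-1.8666), jump to mode 3
Mode 3: guard c·x = -0.1710 hit at Δt = 0.8047 (t = 1.3999), x⁻ = (-0.1710) → reset → x⁺ = (-0.2829), jump to mode 0
Mode 0: guard c·x = 0.3591 hit at Δt = 0.9674 (t = 2.3673), x⁻ = (0.3591) → reset → x⁺ = (0.5824), jump to mode 2
Mode 2: flow for 1.1534 to horizon, guard not reached → x = (2.0325)

1 0.5952 1->3
2 1.3999 3->0
3 2.3673 0->2
final: 2 2.0325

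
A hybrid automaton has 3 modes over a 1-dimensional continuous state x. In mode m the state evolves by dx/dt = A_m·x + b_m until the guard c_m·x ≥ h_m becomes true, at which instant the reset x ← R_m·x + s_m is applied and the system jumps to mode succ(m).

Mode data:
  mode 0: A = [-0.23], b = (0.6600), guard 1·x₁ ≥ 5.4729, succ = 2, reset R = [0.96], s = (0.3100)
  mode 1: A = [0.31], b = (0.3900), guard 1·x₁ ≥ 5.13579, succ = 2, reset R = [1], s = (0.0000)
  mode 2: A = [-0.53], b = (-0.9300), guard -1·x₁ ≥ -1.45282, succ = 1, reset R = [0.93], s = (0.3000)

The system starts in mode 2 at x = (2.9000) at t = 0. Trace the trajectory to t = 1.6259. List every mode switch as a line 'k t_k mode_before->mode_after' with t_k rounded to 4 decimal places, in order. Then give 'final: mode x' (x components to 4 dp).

Mode 2: guard c·x = -1.4528 hit at Δt = 0.7026 (t = 0.7026), x⁻ = (1.4528) → reset → x⁺ = (1.6511), jump to mode 1
Mode 1: flow for 0.9233 to horizon, guard not reached → x = (2.6152)

1 0.7026 2->1
final: 1 2.6152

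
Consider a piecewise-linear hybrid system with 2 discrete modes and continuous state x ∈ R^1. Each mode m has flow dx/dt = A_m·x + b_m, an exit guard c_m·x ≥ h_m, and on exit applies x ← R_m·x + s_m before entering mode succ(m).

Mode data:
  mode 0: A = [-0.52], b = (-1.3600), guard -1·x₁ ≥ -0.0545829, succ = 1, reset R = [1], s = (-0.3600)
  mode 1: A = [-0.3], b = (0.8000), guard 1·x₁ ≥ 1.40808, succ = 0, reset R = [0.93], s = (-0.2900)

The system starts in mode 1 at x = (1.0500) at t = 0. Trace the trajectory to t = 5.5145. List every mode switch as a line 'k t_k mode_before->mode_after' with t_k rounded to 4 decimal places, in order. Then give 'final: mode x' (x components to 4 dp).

Mode 1: guard c·x = 1.4081 hit at Δt = 0.8346 (t = 0.8346), x⁻ = (1.4081) → reset → x⁺ = (1.0195), jump to mode 0
Mode 0: guard c·x = -0.0546 hit at Δt = 0.5933 (t = 1.4279), x⁻ = (0.0546) → reset → x⁺ = (-0.3054), jump to mode 1
Mode 1: guard c·x = 1.4081 hit at Δt = 2.8642 (t = 4.2921), x⁻ = (1.4081) → reset → x⁺ = (1.0195), jump to mode 0
Mode 0: guard c·x = -0.0546 hit at Δt = 0.5933 (t = 4.8854), x⁻ = (0.0546) → reset → x⁺ = (-0.3054), jump to mode 1
Mode 1: flow for 0.6291 to horizon, guard not reached → x = (0.2057)

1 0.8346 1->0
2 1.4279 0->1
3 4.2921 1->0
4 4.8854 0->1
final: 1 0.2057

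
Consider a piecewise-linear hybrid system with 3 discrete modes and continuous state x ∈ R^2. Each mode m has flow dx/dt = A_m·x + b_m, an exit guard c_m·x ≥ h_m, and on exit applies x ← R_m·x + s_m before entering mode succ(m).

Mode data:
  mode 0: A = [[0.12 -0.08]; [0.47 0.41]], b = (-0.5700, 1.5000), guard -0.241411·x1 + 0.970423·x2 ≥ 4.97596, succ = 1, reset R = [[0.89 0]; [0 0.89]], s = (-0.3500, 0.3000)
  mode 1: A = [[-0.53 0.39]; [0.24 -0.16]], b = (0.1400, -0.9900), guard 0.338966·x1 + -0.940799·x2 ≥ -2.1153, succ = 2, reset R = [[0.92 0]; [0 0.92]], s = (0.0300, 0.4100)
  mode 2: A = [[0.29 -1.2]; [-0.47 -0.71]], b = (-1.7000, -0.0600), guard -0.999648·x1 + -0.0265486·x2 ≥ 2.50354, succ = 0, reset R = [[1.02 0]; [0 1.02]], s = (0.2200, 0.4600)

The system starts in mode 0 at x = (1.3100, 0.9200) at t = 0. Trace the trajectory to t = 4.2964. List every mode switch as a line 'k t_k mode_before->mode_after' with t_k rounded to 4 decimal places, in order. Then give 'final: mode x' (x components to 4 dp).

1 1.3807 0->1
2 2.9333 1->2
3 3.8462 2->0
final: 0 -2.8734 2.8650

Mode 0: guard c·x = 4.9760 hit at Δt = 1.3807 (t = 1.3807), x⁻ = (0.3468, 5.2139) → reset → x⁺ = (-0.0413, 4.9404), jump to mode 1
Mode 1: guard c·x = -2.1153 hit at Δt = 1.5526 (t = 2.9333), x⁻ = (1.6387, 2.8388) → reset → x⁺ = (1.5376, 3.0217), jump to mode 2
Mode 2: guard c·x = 2.5035 hit at Δt = 0.9129 (t = 3.8462), x⁻ = (-2.5516, 1.7755) → reset → x⁺ = (-2.3826, 2.2710), jump to mode 0
Mode 0: flow for 0.4502 to horizon, guard not reached → x = (-2.8734, 2.8650)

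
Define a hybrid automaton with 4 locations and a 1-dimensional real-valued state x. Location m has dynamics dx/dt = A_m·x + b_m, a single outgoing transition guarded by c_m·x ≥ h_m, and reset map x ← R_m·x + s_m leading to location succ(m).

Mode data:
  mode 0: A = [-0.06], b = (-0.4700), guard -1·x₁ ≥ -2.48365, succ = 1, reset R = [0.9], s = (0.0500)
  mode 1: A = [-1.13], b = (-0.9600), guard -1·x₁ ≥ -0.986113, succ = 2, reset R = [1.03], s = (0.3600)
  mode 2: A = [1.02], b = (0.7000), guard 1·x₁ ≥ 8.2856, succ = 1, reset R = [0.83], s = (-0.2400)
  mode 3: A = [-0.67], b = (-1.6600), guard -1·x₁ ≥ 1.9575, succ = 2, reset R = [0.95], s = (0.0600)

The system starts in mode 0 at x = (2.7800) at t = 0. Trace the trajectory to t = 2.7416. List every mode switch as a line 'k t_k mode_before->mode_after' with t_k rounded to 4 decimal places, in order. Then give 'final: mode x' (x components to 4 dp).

Mode 0: guard c·x = -2.4836 hit at Δt = 0.4720 (t = 0.4720), x⁻ = (2.4836) → reset → x⁺ = (2.2853), jump to mode 1
Mode 1: guard c·x = -0.9861 hit at Δt = 0.4736 (t = 0.9456), x⁻ = (0.9861) → reset → x⁺ = (1.3757), jump to mode 2
Mode 2: guard c·x = 8.2856 hit at Δt = 1.4416 (t = 2.3872), x⁻ = (8.2856) → reset → x⁺ = (6.6370), jump to mode 1
Mode 1: flow for 0.3544 to horizon, guard not reached → x = (4.1665)

1 0.4720 0->1
2 0.9456 1->2
3 2.3872 2->1
final: 1 4.1665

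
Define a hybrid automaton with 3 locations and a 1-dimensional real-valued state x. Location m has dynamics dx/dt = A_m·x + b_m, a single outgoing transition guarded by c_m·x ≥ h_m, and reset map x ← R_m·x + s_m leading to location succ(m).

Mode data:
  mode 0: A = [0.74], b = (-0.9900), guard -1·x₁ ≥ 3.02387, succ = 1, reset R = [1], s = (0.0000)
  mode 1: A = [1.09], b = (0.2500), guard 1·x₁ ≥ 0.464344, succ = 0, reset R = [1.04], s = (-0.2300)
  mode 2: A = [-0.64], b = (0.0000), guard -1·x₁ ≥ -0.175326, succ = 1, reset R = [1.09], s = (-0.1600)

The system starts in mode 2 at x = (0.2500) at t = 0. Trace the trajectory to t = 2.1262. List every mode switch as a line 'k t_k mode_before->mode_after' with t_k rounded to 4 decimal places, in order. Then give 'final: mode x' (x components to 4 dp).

1 0.5544 2->1
2 1.4531 1->0
final: 0 -0.4475

Mode 2: guard c·x = -0.1753 hit at Δt = 0.5544 (t = 0.5544), x⁻ = (0.1753) → reset → x⁺ = (0.0311), jump to mode 1
Mode 1: guard c·x = 0.4643 hit at Δt = 0.8987 (t = 1.4531), x⁻ = (0.4643) → reset → x⁺ = (0.2529), jump to mode 0
Mode 0: flow for 0.6731 to horizon, guard not reached → x = (-0.4475)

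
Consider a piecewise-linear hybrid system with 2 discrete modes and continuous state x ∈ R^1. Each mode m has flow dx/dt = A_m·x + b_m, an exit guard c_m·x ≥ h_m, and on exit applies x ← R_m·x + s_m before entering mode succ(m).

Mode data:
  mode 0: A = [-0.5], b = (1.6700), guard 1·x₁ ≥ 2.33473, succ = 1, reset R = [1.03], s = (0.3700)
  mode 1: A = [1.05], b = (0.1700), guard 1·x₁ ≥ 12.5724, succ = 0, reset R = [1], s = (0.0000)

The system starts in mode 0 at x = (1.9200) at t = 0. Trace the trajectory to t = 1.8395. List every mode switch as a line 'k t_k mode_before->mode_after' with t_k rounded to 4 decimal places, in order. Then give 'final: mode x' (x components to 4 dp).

Mode 0: guard c·x = 2.3347 hit at Δt = 0.6908 (t = 0.6908), x⁻ = (2.3347) → reset → x⁺ = (2.7748), jump to mode 1
Mode 1: flow for 1.1487 to horizon, guard not reached → x = (9.6482)

1 0.6908 0->1
final: 1 9.6482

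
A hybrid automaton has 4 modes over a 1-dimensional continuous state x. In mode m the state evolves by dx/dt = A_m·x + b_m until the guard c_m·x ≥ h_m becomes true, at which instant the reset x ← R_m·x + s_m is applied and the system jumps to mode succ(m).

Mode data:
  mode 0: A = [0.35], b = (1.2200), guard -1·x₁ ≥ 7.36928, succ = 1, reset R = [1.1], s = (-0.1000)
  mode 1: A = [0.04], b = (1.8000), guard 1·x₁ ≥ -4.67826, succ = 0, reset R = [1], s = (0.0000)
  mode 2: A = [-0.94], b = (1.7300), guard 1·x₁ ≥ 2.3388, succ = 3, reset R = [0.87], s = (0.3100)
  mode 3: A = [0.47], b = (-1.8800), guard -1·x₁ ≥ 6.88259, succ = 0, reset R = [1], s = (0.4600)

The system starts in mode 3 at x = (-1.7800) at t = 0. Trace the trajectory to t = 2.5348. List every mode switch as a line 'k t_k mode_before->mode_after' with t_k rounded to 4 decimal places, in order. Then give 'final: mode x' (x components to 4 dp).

Mode 3: guard c·x = 6.8826 hit at Δt = 1.3463 (t = 1.3463), x⁻ = (-6.8826) → reset → x⁺ = (-6.4226), jump to mode 0
Mode 0: guard c·x = 7.3693 hit at Δt = 0.7983 (t = 2.1446), x⁻ = (-7.3693) → reset → x⁺ = (-8.2062), jump to mode 1
Mode 1: flow for 0.3902 to horizon, guard not reached → x = (-7.6274)

1 1.3463 3->0
2 2.1446 0->1
final: 1 -7.6274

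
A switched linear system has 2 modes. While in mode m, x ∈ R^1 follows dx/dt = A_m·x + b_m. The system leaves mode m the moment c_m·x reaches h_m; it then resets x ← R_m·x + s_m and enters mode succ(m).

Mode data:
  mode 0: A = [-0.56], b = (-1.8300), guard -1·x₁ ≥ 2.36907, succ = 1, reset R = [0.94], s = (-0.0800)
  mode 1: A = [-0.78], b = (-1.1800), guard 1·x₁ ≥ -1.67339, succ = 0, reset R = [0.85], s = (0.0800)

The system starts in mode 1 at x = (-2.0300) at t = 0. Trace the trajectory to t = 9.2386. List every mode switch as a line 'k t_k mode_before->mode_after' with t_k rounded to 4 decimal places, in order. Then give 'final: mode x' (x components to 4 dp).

Mode 1: guard c·x = -1.6734 hit at Δt = 1.4996 (t = 1.4996), x⁻ = (-1.6734) → reset → x⁺ = (-1.3424), jump to mode 0
Mode 0: guard c·x = 2.3691 hit at Δt = 1.3605 (t = 2.8601), x⁻ = (-2.3691) → reset → x⁺ = (-2.3069), jump to mode 1
Mode 1: guard c·x = -1.6734 hit at Δt = 2.0493 (t = 4.9094), x⁻ = (-1.6734) → reset → x⁺ = (-1.3424), jump to mode 0
Mode 0: guard c·x = 2.3691 hit at Δt = 1.3605 (t = 6.2699), x⁻ = (-2.3691) → reset → x⁺ = (-2.3069), jump to mode 1
Mode 1: guard c·x = -1.6734 hit at Δt = 2.0493 (t = 8.3193), x⁻ = (-1.6734) → reset → x⁺ = (-1.3424), jump to mode 0
Mode 0: flow for 0.9193 to horizon, guard not reached → x = (-2.1172)

1 1.4996 1->0
2 2.8601 0->1
3 4.9094 1->0
4 6.2699 0->1
5 8.3193 1->0
final: 0 -2.1172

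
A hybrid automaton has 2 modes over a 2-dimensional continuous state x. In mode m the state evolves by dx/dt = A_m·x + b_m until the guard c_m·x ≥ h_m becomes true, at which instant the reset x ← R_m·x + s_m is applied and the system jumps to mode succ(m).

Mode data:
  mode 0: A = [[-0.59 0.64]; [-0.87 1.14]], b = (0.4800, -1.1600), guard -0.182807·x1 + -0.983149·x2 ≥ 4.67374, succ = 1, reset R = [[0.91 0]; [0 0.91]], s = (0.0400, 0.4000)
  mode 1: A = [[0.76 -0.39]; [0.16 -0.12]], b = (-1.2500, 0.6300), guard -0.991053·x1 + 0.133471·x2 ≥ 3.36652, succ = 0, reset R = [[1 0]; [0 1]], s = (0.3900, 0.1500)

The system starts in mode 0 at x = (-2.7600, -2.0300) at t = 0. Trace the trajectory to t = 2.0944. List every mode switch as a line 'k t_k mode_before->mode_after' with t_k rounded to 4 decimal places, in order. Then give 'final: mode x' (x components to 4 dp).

Mode 0: guard c·x = 4.6737 hit at Δt = 0.9886 (t = 0.9886), x⁻ = (-2.6369, -4.2635) → reset → x⁺ = (-2.3596, -3.4798), jump to mode 1
Mode 1: guard c·x = 3.3665 hit at Δt = 0.6445 (t = 1.6331), x⁻ = (-3.8186, -3.1310) → reset → x⁺ = (-3.4286, -2.9810), jump to mode 0
Mode 0: flow for 0.4613 to horizon, guard not reached → x = (-3.3109, -3.9798)

1 0.9886 0->1
2 1.6331 1->0
final: 0 -3.3109 -3.9798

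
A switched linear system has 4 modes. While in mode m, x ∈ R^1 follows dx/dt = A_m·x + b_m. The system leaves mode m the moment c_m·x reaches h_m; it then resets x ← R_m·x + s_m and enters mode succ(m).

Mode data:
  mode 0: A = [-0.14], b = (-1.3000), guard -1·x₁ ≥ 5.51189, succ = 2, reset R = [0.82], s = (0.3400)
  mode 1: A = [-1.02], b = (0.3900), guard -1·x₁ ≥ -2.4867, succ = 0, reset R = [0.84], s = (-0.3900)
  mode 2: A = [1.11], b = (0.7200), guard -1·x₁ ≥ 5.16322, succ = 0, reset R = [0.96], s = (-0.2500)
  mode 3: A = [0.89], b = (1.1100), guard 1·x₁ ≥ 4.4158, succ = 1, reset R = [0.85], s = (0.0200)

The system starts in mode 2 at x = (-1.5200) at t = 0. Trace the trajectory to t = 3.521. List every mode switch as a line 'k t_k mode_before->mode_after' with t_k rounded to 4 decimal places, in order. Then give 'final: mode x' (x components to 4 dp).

1 1.4820 2->0
2 2.0375 0->2
3 2.2588 2->0
4 2.8143 0->2
5 3.0357 2->0
final: 0 -5.4746

Mode 2: guard c·x = 5.1632 hit at Δt = 1.4820 (t = 1.4820), x⁻ = (-5.1632) → reset → x⁺ = (-5.2067), jump to mode 0
Mode 0: guard c·x = 5.5119 hit at Δt = 0.5555 (t = 2.0375), x⁻ = (-5.5119) → reset → x⁺ = (-4.1797), jump to mode 2
Mode 2: guard c·x = 5.1632 hit at Δt = 0.2214 (t = 2.2588), x⁻ = (-5.1632) → reset → x⁺ = (-5.2067), jump to mode 0
Mode 0: guard c·x = 5.5119 hit at Δt = 0.5555 (t = 2.8143), x⁻ = (-5.5119) → reset → x⁺ = (-4.1797), jump to mode 2
Mode 2: guard c·x = 5.1632 hit at Δt = 0.2214 (t = 3.0357), x⁻ = (-5.1632) → reset → x⁺ = (-5.2067), jump to mode 0
Mode 0: flow for 0.4853 to horizon, guard not reached → x = (-5.4746)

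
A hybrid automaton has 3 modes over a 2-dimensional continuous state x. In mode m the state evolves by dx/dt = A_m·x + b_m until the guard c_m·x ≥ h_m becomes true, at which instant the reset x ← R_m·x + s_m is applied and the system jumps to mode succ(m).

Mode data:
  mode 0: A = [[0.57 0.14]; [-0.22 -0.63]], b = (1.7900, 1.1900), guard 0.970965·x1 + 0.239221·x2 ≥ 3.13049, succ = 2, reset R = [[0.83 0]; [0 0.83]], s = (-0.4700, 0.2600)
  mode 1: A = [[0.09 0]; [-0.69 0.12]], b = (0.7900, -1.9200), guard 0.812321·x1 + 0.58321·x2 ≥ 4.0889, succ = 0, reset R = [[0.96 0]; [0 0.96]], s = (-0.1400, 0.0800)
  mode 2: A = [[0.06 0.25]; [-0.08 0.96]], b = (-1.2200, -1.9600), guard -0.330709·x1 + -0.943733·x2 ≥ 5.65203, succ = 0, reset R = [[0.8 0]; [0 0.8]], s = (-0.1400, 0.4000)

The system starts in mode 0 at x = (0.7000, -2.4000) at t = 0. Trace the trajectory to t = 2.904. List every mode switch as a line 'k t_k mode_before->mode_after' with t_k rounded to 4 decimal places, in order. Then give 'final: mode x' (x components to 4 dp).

1 1.0096 0->2
2 2.2437 2->0
final: 0 1.0080 -2.3349

Mode 0: guard c·x = 3.1305 hit at Δt = 1.0096 (t = 1.0096), x⁻ = (3.4009, -0.7175) → reset → x⁺ = (2.3527, -0.3356), jump to mode 2
Mode 2: guard c·x = 5.6520 hit at Δt = 1.2341 (t = 2.2437), x⁻ = (0.1323, -6.0354) → reset → x⁺ = (-0.0342, -4.4283), jump to mode 0
Mode 0: flow for 0.6603 to horizon, guard not reached → x = (1.0080, -2.3349)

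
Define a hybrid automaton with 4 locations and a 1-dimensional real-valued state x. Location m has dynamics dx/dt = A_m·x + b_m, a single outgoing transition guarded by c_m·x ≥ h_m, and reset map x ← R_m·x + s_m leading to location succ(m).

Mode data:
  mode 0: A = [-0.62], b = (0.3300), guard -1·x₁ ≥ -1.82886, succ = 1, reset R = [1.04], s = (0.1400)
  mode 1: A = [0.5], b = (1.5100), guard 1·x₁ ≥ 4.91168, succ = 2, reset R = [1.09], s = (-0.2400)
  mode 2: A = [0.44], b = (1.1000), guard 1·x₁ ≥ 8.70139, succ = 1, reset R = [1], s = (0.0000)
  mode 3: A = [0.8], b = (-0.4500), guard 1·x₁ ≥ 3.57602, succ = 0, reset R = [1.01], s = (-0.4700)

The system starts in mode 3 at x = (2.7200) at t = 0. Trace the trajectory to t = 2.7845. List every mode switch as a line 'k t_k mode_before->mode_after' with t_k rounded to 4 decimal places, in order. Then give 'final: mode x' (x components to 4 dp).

1 0.4177 3->0
2 1.5458 0->1
3 2.4440 1->2
final: 2 6.3443

Mode 3: guard c·x = 3.5760 hit at Δt = 0.4177 (t = 0.4177), x⁻ = (3.5760) → reset → x⁺ = (3.1418), jump to mode 0
Mode 0: guard c·x = -1.8289 hit at Δt = 1.1281 (t = 1.5458), x⁻ = (1.8289) → reset → x⁺ = (2.0420), jump to mode 1
Mode 1: guard c·x = 4.9117 hit at Δt = 0.8982 (t = 2.4440), x⁻ = (4.9117) → reset → x⁺ = (5.1137), jump to mode 2
Mode 2: flow for 0.3405 to horizon, guard not reached → x = (6.3443)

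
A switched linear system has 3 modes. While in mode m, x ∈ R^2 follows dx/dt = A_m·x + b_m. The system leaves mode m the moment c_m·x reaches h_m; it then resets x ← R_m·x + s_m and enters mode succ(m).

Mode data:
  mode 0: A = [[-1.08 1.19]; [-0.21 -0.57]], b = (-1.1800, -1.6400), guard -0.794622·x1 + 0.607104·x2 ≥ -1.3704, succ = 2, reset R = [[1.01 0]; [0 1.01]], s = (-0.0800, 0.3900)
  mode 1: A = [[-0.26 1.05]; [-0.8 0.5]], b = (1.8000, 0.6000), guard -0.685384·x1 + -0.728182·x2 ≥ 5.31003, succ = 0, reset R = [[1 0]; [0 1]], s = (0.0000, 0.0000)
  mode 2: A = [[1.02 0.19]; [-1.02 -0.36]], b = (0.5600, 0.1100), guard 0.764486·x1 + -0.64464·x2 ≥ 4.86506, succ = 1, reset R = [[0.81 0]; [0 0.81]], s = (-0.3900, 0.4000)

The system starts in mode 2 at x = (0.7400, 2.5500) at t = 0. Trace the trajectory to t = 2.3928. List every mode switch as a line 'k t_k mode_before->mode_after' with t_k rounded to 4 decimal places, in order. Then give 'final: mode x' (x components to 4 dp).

Mode 2: guard c·x = 4.8651 hit at Δt = 1.3409 (t = 1.3409), x⁻ = (5.2667, -1.3011) → reset → x⁺ = (3.8760, -0.6539), jump to mode 1
Mode 1: flow for 1.0519 to horizon, guard not reached → x = (2.2827, -4.0743)

1 1.3409 2->1
final: 1 2.2827 -4.0743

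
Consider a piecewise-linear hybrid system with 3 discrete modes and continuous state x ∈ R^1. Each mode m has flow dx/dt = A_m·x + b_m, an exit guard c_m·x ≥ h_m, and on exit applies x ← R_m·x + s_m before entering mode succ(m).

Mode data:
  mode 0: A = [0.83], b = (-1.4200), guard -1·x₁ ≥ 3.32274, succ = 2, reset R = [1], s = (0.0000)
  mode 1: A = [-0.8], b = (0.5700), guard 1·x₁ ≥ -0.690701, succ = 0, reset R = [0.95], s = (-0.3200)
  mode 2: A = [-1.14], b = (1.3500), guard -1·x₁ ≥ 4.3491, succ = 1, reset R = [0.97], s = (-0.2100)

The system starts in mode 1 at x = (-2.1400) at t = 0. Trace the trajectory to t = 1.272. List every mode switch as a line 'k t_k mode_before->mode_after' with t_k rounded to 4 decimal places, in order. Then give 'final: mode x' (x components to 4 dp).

Mode 1: guard c·x = -0.6907 hit at Δt = 0.8868 (t = 0.8868), x⁻ = (-0.6907) → reset → x⁺ = (-0.9762), jump to mode 0
Mode 0: flow for 0.3852 to horizon, guard not reached → x = (-1.9885)

1 0.8868 1->0
final: 0 -1.9885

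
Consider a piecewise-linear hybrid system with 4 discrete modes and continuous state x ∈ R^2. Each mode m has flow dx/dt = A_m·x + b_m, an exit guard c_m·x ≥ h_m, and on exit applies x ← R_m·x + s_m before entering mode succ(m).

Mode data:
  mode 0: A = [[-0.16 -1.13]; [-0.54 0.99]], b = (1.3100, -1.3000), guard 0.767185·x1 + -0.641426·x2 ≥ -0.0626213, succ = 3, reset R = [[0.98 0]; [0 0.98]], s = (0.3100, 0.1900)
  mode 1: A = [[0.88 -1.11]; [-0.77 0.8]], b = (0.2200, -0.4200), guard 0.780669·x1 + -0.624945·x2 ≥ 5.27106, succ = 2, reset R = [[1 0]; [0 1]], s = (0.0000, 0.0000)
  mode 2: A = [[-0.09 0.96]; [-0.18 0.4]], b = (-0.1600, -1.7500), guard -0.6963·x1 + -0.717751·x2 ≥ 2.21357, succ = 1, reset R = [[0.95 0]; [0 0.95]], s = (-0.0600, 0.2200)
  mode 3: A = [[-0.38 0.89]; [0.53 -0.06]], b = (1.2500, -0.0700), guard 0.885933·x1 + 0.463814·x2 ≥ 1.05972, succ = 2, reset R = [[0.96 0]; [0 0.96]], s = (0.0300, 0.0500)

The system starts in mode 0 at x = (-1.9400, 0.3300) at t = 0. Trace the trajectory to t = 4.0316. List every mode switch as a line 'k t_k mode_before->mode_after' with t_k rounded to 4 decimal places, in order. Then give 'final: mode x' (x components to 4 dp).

Mode 0: guard c·x = -0.0626 hit at Δt = 1.2353 (t = 1.2353), x⁻ = (-0.3233, -0.2890) → reset → x⁺ = (-0.0068, -0.0932), jump to mode 3
Mode 3: guard c·x = 1.0597 hit at Δt = 1.0982 (t = 2.3335), x⁻ = (1.1111, 0.1625) → reset → x⁺ = (1.0966, 0.2060), jump to mode 2
Mode 2: guard c·x = 2.2136 hit at Δt = 1.2274 (t = 3.5609), x⁻ = (-0.4811, -2.6173) → reset → x⁺ = (-0.5170, -2.2665), jump to mode 1
Mode 1: flow for 0.4707 to horizon, guard not reached → x = (1.1593, -3.6108)

1 1.2353 0->3
2 2.3335 3->2
3 3.5609 2->1
final: 1 1.1593 -3.6108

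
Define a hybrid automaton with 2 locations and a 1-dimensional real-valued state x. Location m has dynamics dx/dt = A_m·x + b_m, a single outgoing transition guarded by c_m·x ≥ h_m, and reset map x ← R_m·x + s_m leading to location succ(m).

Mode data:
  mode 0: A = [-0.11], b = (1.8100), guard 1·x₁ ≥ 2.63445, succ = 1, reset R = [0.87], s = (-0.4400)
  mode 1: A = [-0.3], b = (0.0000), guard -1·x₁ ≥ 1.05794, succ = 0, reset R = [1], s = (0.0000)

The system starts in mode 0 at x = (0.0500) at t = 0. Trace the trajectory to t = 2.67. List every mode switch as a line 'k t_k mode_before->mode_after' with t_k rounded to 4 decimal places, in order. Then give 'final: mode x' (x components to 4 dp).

Mode 0: guard c·x = 2.6345 hit at Δt = 1.5585 (t = 1.5585), x⁻ = (2.6345) → reset → x⁺ = (1.8520), jump to mode 1
Mode 1: flow for 1.1115 to horizon, guard not reached → x = (1.3268)

1 1.5585 0->1
final: 1 1.3268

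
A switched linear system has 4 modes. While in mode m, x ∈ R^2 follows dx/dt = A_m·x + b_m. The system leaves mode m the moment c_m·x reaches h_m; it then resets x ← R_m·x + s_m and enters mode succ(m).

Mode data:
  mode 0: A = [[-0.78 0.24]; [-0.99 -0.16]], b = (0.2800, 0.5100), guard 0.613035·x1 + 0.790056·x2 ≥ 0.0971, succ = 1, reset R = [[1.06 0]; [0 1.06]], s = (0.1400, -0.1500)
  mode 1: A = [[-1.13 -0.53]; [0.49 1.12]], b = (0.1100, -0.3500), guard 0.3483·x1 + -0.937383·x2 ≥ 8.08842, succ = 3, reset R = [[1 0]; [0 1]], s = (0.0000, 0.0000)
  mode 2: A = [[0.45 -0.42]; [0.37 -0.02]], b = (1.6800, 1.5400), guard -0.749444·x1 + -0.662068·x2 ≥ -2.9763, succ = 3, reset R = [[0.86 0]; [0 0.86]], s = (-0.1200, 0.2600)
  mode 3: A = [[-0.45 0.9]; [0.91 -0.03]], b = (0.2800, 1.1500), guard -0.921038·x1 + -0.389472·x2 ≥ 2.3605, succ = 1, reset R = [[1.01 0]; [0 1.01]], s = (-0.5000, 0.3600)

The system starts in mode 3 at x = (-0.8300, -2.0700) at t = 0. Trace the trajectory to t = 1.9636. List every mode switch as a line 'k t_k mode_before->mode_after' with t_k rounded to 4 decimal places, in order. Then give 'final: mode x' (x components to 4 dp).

1 0.9325 3->1
final: 1 0.8152 -6.9642

Mode 3: guard c·x = 2.3605 hit at Δt = 0.9325 (t = 0.9325), x⁻ = (-1.6995, -2.0418) → reset → x⁺ = (-2.2165, -1.7022), jump to mode 1
Mode 1: flow for 1.0311 to horizon, guard not reached → x = (0.8152, -6.9642)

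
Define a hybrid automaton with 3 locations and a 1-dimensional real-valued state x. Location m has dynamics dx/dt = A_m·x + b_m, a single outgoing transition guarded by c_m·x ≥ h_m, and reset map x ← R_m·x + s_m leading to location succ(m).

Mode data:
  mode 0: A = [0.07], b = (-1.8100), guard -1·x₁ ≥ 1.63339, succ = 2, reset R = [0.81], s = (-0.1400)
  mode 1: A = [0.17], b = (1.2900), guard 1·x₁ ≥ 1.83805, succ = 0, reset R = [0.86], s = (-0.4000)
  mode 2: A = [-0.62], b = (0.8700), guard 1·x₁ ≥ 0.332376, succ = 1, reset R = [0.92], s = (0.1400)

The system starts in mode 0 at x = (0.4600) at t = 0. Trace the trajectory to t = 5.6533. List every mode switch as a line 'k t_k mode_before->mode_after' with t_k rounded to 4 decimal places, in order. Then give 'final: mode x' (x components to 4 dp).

Mode 0: guard c·x = 1.6334 hit at Δt = 1.1315 (t = 1.1315), x⁻ = (-1.6334) → reset → x⁺ = (-1.4630), jump to mode 2
Mode 2: guard c·x = 0.3324 hit at Δt = 1.5880 (t = 2.7195), x⁻ = (0.3324) → reset → x⁺ = (0.4458), jump to mode 1
Mode 1: guard c·x = 1.8380 hit at Δt = 0.9401 (t = 3.6596), x⁻ = (1.8380) → reset → x⁺ = (1.1807), jump to mode 0
Mode 0: guard c·x = 1.6334 hit at Δt = 1.5428 (t = 5.2024), x⁻ = (-1.6334) → reset → x⁺ = (-1.4630), jump to mode 2
Mode 2: flow for 0.4509 to horizon, guard not reached → x = (-0.7640)

1 1.1315 0->2
2 2.7195 2->1
3 3.6596 1->0
4 5.2024 0->2
final: 2 -0.7640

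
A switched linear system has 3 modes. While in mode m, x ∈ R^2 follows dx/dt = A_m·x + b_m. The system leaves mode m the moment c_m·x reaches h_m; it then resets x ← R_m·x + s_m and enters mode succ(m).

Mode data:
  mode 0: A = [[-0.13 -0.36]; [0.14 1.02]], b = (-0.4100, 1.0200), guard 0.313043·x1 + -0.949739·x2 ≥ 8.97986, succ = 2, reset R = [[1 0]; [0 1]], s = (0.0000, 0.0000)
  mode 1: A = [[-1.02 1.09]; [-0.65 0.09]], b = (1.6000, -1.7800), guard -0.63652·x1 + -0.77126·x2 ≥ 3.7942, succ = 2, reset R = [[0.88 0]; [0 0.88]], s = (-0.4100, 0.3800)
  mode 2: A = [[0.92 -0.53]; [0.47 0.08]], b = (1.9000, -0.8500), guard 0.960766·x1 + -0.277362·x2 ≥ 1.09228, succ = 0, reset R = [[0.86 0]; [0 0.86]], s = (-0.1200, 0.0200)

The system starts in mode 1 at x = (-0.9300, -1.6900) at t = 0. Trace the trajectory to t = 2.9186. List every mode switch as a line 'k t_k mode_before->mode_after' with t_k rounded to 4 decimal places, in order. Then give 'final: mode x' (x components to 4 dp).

Mode 1: guard c·x = 3.7942 hit at Δt = 1.4682 (t = 1.4682), x⁻ = (-1.4584, -3.7158) → reset → x⁺ = (-1.6934, -2.8899), jump to mode 2
Mode 2: guard c·x = 1.0923 hit at Δt = 0.6065 (t = 2.0747), x⁻ = (0.0290, -3.8377) → reset → x⁺ = (-0.0951, -3.2804), jump to mode 0
Mode 0: flow for 0.8439 to horizon, guard not reached → x = (0.9197, -6.3417)

1 1.4682 1->2
2 2.0747 2->0
final: 0 0.9197 -6.3417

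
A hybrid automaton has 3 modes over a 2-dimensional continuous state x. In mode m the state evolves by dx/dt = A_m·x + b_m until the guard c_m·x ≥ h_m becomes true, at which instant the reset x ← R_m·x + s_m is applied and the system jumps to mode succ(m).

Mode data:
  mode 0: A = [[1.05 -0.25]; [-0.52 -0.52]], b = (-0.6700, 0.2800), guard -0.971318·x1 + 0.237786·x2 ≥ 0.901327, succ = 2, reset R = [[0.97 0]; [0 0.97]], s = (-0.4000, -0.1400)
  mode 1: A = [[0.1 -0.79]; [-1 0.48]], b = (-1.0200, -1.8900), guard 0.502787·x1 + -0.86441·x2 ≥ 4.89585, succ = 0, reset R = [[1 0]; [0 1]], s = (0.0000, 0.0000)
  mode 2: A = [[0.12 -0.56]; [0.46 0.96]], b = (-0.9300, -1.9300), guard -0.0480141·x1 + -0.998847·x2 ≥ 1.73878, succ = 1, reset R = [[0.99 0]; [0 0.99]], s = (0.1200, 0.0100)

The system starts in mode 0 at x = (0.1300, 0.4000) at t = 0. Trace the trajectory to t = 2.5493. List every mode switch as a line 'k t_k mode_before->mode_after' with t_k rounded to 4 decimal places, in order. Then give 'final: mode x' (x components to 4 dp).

Mode 0: guard c·x = 0.9013 hit at Δt = 0.8742 (t = 0.8742), x⁻ = (-0.7914, 0.5576) → reset → x⁺ = (-1.1677, 0.4009), jump to mode 2
Mode 2: guard c·x = 1.7388 hit at Δt = 0.6629 (t = 1.5371), x⁻ = (-1.7158, -1.6583) → reset → x⁺ = (-1.5786, -1.6317), jump to mode 1
Mode 1: flow for 1.0122 to horizon, guard not reached → x = (-0.8606, -3.3375)

1 0.8742 0->2
2 1.5371 2->1
final: 1 -0.8606 -3.3375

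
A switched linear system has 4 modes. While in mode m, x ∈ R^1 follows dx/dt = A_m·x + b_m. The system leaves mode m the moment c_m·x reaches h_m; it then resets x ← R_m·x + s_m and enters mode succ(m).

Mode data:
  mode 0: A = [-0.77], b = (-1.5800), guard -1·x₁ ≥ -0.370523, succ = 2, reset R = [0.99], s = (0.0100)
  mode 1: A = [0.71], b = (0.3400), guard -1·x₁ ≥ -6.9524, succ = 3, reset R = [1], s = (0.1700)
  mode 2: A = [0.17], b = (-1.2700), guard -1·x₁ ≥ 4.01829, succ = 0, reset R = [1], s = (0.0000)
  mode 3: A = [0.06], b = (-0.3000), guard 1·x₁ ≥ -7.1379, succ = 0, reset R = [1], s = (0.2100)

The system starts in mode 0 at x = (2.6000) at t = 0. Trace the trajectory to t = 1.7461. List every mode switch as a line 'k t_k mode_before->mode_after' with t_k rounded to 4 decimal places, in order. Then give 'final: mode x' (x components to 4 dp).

1 0.8474 0->2
final: 2 -0.7941

Mode 0: guard c·x = -0.3705 hit at Δt = 0.8474 (t = 0.8474), x⁻ = (0.3705) → reset → x⁺ = (0.3768), jump to mode 2
Mode 2: flow for 0.8987 to horizon, guard not reached → x = (-0.7941)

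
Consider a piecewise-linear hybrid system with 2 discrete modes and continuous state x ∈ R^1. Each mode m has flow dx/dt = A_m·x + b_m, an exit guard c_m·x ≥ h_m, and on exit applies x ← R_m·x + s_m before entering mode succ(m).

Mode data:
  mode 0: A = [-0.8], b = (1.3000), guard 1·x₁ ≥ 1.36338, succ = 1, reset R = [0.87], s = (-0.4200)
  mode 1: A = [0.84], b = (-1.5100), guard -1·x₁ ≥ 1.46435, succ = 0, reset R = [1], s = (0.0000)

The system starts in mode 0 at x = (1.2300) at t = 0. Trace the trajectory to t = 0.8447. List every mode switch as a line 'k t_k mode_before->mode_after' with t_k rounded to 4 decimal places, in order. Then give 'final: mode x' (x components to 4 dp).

1 0.5150 0->1
final: 1 0.4370

Mode 0: guard c·x = 1.3634 hit at Δt = 0.5150 (t = 0.5150), x⁻ = (1.3634) → reset → x⁺ = (0.7661), jump to mode 1
Mode 1: flow for 0.3297 to horizon, guard not reached → x = (0.4370)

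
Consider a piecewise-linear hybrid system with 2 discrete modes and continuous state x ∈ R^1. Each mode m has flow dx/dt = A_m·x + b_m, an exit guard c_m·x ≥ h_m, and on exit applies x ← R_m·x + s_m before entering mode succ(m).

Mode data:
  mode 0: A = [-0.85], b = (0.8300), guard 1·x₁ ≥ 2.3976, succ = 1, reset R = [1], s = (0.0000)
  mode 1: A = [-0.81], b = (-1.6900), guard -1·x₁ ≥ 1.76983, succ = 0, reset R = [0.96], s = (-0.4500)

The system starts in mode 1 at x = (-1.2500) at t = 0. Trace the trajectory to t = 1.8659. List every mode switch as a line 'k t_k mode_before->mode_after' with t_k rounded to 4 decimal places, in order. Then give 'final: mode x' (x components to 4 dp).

1 1.1994 1->0
final: 0 -0.7973

Mode 1: guard c·x = 1.7698 hit at Δt = 1.1994 (t = 1.1994), x⁻ = (-1.7698) → reset → x⁺ = (-2.1490), jump to mode 0
Mode 0: flow for 0.6665 to horizon, guard not reached → x = (-0.7973)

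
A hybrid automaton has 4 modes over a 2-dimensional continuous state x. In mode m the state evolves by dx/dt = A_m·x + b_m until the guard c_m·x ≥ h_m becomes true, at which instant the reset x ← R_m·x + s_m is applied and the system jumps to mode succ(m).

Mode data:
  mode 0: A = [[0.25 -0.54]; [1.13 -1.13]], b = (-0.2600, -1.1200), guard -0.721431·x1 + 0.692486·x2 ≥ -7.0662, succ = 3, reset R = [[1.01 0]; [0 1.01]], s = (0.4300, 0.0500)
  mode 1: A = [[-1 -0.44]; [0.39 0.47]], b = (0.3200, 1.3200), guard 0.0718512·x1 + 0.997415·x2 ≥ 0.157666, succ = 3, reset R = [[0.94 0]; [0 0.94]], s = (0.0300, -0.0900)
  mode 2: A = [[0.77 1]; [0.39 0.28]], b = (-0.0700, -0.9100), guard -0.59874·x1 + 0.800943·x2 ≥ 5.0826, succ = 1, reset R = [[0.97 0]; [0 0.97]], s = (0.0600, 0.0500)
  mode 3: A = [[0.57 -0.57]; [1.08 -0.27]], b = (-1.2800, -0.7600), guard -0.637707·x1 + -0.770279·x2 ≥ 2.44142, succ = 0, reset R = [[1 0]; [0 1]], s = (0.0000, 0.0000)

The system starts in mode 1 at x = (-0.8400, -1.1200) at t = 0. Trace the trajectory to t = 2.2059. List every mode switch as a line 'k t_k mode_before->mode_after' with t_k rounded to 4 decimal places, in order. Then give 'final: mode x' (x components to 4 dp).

Mode 1: guard c·x = 0.1577 hit at Δt = 1.3040 (t = 1.3040), x⁻ = (0.1509, 0.1472) → reset → x⁺ = (0.1719, 0.0484), jump to mode 3
Mode 3: flow for 0.9019 to horizon, guard not reached → x = (-1.0005, -0.9424)

1 1.3040 1->3
final: 3 -1.0005 -0.9424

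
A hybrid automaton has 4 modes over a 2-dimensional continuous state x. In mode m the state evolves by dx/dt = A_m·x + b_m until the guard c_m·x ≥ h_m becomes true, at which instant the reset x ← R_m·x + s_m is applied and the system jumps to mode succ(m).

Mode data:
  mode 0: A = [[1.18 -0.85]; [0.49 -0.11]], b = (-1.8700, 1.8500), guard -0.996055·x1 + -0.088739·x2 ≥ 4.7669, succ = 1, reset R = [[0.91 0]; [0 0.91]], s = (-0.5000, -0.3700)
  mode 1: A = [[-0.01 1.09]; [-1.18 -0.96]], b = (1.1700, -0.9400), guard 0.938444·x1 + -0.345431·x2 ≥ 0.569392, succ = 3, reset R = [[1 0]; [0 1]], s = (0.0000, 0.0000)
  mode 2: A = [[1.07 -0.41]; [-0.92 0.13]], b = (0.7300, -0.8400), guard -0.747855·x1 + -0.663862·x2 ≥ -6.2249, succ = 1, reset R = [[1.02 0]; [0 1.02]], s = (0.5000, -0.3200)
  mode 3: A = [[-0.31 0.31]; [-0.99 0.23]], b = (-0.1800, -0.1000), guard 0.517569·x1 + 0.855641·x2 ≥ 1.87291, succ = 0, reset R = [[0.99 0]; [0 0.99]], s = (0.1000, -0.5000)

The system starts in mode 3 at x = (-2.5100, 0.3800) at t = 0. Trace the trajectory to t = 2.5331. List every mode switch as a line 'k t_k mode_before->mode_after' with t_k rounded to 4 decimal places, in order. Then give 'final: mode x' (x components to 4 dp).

1 1.1630 3->0
2 1.6598 0->1
final: 1 -1.5921 2.4611

Mode 3: guard c·x = 1.8729 hit at Δt = 1.1630 (t = 1.1630), x⁻ = (-1.3722, 3.0189) → reset → x⁺ = (-1.2585, 2.4887), jump to mode 0
Mode 0: guard c·x = 4.7669 hit at Δt = 0.4968 (t = 1.6598), x⁻ = (-5.0128, 2.5478) → reset → x⁺ = (-5.0616, 1.9485), jump to mode 1
Mode 1: flow for 0.8733 to horizon, guard not reached → x = (-1.5921, 2.4611)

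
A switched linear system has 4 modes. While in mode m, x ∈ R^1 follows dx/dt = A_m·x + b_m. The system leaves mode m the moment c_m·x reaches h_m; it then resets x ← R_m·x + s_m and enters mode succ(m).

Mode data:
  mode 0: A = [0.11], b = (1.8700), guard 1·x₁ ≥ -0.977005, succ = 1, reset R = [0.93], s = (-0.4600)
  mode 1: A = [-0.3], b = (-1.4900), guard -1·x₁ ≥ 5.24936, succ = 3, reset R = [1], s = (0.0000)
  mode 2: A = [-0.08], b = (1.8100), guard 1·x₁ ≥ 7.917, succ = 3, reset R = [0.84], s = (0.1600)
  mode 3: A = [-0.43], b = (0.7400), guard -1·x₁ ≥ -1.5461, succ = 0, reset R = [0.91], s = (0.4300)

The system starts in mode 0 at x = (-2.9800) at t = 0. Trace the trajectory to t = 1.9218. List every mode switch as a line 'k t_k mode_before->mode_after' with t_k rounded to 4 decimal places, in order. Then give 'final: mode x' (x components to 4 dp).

Mode 0: guard c·x = -0.9770 hit at Δt = 1.2140 (t = 1.2140), x⁻ = (-0.9770) → reset → x⁺ = (-1.3686), jump to mode 1
Mode 1: flow for 0.7078 to horizon, guard not reached → x = (-2.0570)

1 1.2140 0->1
final: 1 -2.0570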